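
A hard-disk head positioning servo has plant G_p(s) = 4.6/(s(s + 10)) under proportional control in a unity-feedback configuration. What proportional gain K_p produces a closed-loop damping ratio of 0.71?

Closed-loop characteristic equation: s² + 10s + K_p·4.6 = 0.
So ω_n = √(4.6K_p) and 2ζω_n = 10, giving ζ = 10/(2√(4.6K_p)).
Setting ζ = 0.71: √(4.6K_p) = 10/(2·0.71) = 7.042, so K_p = 49.59/4.6 = 10.8.

K_p = 10.8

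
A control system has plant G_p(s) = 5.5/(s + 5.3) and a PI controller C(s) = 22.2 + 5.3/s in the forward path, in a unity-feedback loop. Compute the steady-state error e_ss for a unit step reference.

0

The open loop C(s)G_p(s) has a pole at the origin (type 1), so the static position error constant is infinite and e_ss = 1/(1+∞) = 0.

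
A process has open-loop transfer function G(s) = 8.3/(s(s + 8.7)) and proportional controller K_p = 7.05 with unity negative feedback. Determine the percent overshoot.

The closed-loop denominator s² + 8.7s + 58.52 gives ω_n = √58.52 = 7.65 and ζ = 8.7/(2ω_n) = 0.5687.
%OS = 100·exp(−πζ/√(1−ζ²)) = 100·exp(−π·0.5687/√0.6766) = 11.4%.

11.4%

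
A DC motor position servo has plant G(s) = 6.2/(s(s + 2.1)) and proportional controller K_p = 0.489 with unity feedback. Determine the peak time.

T_p = 2.26 s

From 1 + K_pG(s) = 0: s² + 2.1s + 3.032 = 0 ⇒ ω_n = 1.741, ζ = 0.603.
Damped frequency ω_d = ω_n√(1−ζ²) = 1.389 rad/s, so peak time T_p = π/ω_d = 2.26 s.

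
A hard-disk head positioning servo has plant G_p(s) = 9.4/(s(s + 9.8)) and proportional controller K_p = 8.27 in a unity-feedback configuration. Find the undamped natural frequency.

1 + K_p·G_p(s) = 0 gives s² + 9.8s + 77.74 = 0.
So ω_n² = 77.74 ⇒ ω_n = 8.817 rad/s, and ζ = 9.8/(2ω_n) = 0.556.

ω_n = 8.82 rad/s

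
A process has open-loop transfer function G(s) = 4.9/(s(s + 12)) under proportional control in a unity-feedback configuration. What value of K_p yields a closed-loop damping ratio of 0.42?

K_p = 41.6

Closed-loop characteristic equation: s² + 12s + K_p·4.9 = 0.
So ω_n = √(4.9K_p) and 2ζω_n = 12, giving ζ = 12/(2√(4.9K_p)).
Setting ζ = 0.42: √(4.9K_p) = 12/(2·0.42) = 14.29, so K_p = 204.1/4.9 = 41.6.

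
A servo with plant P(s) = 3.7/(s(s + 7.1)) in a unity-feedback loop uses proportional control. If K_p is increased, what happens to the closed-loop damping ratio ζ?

ζ = 7.1/(2√(3.7K_p)); increasing K_p raises the denominator, so ζ falls.

decrease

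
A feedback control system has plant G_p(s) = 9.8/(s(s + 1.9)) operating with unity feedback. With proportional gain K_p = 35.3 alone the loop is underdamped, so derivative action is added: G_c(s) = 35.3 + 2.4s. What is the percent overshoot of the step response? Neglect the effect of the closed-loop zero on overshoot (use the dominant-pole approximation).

Forward path: (35.3 + 2.4s)·9.8/(s(s+1.9)). The closed-loop characteristic equation is s² + (1.9 + 9.8·2.4)s + 9.8·35.3 = 0.
That is s² + 25.42s + 345.9 = 0, so ω_n = 18.6 rad/s and ζ = 25.42/(2·18.6) = 0.6834.
%OS = 100·exp(−πζ/√(1−ζ²)) = 5.28%.

5.28%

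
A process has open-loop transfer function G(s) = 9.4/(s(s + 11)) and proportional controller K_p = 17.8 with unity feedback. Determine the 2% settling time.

T_s ≈ 0.727 s

Closed-loop characteristic equation: s² + 11s + 167.3 = 0, so ω_n = 12.94 rad/s and ζ = 11/(2·12.94) = 0.4252.
2% settling time T_s ≈ 4/(ζω_n) = 4/5.5 = 0.727 s.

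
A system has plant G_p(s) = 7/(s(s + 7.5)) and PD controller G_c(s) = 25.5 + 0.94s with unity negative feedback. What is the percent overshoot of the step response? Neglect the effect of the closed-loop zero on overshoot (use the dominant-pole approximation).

14.3%

Forward path: (25.5 + 0.94s)·7/(s(s+7.5)). The closed-loop characteristic equation is s² + (7.5 + 7·0.94)s + 7·25.5 = 0.
That is s² + 14.08s + 178.5 = 0, so ω_n = 13.36 rad/s and ζ = 14.08/(2·13.36) = 0.5269.
%OS = 100·exp(−πζ/√(1−ζ²)) = 14.3%.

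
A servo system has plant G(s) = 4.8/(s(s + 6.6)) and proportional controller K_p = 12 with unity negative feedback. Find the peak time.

The closed-loop denominator s² + 6.6s + 57.6 gives ω_n = √57.6 = 7.589 and ζ = 6.6/(2ω_n) = 0.4348.
Damped frequency ω_d = ω_n√(1−ζ²) = 6.834 rad/s, so peak time T_p = π/ω_d = 0.46 s.

T_p = 0.46 s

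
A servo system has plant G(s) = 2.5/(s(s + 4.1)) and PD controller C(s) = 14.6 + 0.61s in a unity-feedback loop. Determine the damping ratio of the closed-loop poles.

ζ = 0.466

Forward path: (14.6 + 0.61s)·2.5/(s(s+4.1)). The closed-loop characteristic equation is s² + (4.1 + 2.5·0.61)s + 2.5·14.6 = 0.
That is s² + 5.625s + 36.5 = 0, so ω_n = 6.042 rad/s and ζ = 5.625/(2·6.042) = 0.4655.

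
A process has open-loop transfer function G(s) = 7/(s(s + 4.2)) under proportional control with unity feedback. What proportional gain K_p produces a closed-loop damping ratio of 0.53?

K_p = 2.24

Closed-loop characteristic equation: s² + 4.2s + K_p·7 = 0.
So ω_n = √(7K_p) and 2ζω_n = 4.2, giving ζ = 4.2/(2√(7K_p)).
Setting ζ = 0.53: √(7K_p) = 4.2/(2·0.53) = 3.962, so K_p = 15.7/7 = 2.24.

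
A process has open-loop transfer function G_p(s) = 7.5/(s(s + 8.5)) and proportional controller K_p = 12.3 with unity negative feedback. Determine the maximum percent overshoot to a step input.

21.2%

From 1 + K_pG_p(s) = 0: s² + 8.5s + 92.25 = 0 ⇒ ω_n = 9.605, ζ = 0.4425.
%OS = 100·exp(−πζ/√(1−ζ²)) = 100·exp(−π·0.4425/√0.8042) = 21.2%.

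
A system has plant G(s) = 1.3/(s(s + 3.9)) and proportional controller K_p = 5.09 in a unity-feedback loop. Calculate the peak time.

From 1 + K_pG(s) = 0: s² + 3.9s + 6.617 = 0 ⇒ ω_n = 2.572, ζ = 0.7581.
Damped frequency ω_d = ω_n√(1−ζ²) = 1.678 rad/s, so peak time T_p = π/ω_d = 1.87 s.

T_p = 1.87 s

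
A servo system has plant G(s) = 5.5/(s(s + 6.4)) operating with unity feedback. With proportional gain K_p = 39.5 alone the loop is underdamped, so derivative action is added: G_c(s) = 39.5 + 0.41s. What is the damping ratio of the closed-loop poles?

ζ = 0.294

Forward path: (39.5 + 0.41s)·5.5/(s(s+6.4)). The closed-loop characteristic equation is s² + (6.4 + 5.5·0.41)s + 5.5·39.5 = 0.
That is s² + 8.655s + 217.2 = 0, so ω_n = 14.74 rad/s and ζ = 8.655/(2·14.74) = 0.2936.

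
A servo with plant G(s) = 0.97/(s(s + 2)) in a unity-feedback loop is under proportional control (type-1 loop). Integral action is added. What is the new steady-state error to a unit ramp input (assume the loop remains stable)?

The integrator raises the loop to type 2, so K_v → ∞ and e_ss to a ramp is zero.

0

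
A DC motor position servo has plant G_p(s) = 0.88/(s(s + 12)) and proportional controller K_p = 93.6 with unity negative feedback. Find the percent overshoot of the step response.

From 1 + K_pG_p(s) = 0: s² + 12s + 82.37 = 0 ⇒ ω_n = 9.076, ζ = 0.6611.
%OS = 100·exp(−πζ/√(1−ζ²)) = 100·exp(−π·0.6611/√0.5629) = 6.28%.

6.28%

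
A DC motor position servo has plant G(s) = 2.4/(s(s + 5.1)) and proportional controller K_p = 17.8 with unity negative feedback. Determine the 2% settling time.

The closed-loop denominator s² + 5.1s + 42.72 gives ω_n = √42.72 = 6.536 and ζ = 5.1/(2ω_n) = 0.3901.
2% settling time T_s ≈ 4/(ζω_n) = 4/2.55 = 1.57 s.

T_s ≈ 1.57 s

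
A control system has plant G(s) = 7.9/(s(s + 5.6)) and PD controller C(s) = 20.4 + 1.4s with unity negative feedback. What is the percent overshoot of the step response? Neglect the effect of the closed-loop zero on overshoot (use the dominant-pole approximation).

6.51%

Forward path: (20.4 + 1.4s)·7.9/(s(s+5.6)). The closed-loop characteristic equation is s² + (5.6 + 7.9·1.4)s + 7.9·20.4 = 0.
That is s² + 16.66s + 161.2 = 0, so ω_n = 12.69 rad/s and ζ = 16.66/(2·12.69) = 0.6562.
%OS = 100·exp(−πζ/√(1−ζ²)) = 6.51%.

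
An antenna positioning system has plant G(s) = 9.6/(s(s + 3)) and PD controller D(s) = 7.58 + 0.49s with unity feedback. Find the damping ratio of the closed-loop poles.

Forward path: (7.58 + 0.49s)·9.6/(s(s+3)). The closed-loop characteristic equation is s² + (3 + 9.6·0.49)s + 9.6·7.58 = 0.
That is s² + 7.704s + 72.77 = 0, so ω_n = 8.53 rad/s and ζ = 7.704/(2·8.53) = 0.4516.

ζ = 0.452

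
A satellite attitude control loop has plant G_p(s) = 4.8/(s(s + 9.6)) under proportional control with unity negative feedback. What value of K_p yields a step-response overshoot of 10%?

From %OS = 100·exp(−πζ/√(1−ζ²)) = 10%, ζ = −ln(0.1)/√(π²+ln²(0.1)) = 0.5912.
Characteristic equation s² + 9.6s + 4.8K_p = 0 gives ζ = 9.6/(2√(4.8K_p)).
Setting ζ = 0.5912: √(4.8K_p) = 9.6/(2·0.5912) = 8.12, so K_p = 65.93/4.8 = 13.7.

K_p = 13.7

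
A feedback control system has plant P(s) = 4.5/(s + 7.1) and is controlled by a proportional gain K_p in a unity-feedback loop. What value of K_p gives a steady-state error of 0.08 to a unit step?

Steady-state error for a unit step on this type-0 loop is 1/(1 + K_p·P(0)).
P(0) = 0.6338. Require 1/(1 + K_p·0.6338) = 0.08, so 1 + 0.6338·K_p = 12.5.
K_p = (12.5 − 1)/0.6338 = 18.1.

K_p = 18.1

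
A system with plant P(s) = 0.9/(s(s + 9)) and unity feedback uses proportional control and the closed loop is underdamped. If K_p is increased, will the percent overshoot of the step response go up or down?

Characteristic equation s² + 9s + K_p·0.9 = 0: raising K_p raises ω_n while 2ζω_n = 9 is fixed, so ζ falls and overshoot grows.

increase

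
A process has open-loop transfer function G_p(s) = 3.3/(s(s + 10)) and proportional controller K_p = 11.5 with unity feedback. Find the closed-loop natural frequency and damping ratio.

ω_n = 6.16 rad/s, ζ = 0.812

With unity feedback the closed-loop characteristic equation is s² + 10s + 11.5·3.3 = s² + 10s + 37.95 = 0.
Matching s² + 2ζω_n s + ω_n²: ω_n = √37.95 = 6.16 rad/s and 2ζω_n = 10, so ζ = 10/(2·6.16) = 0.812.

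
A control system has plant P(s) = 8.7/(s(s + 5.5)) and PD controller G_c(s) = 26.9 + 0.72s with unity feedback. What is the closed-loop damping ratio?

ζ = 0.384

Forward path: (26.9 + 0.72s)·8.7/(s(s+5.5)). The closed-loop characteristic equation is s² + (5.5 + 8.7·0.72)s + 8.7·26.9 = 0.
That is s² + 11.76s + 234 = 0, so ω_n = 15.3 rad/s and ζ = 11.76/(2·15.3) = 0.3845.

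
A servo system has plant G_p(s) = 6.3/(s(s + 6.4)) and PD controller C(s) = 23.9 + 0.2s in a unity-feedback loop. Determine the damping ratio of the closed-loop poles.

ζ = 0.312

Forward path: (23.9 + 0.2s)·6.3/(s(s+6.4)). The closed-loop characteristic equation is s² + (6.4 + 6.3·0.2)s + 6.3·23.9 = 0.
That is s² + 7.66s + 150.6 = 0, so ω_n = 12.27 rad/s and ζ = 7.66/(2·12.27) = 0.3121.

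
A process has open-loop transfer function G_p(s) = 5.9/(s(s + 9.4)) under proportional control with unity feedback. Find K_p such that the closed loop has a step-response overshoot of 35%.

K_p = 37.3

From %OS = 100·exp(−πζ/√(1−ζ²)) = 35%, ζ = −ln(0.35)/√(π²+ln²(0.35)) = 0.3169.
Characteristic equation s² + 9.4s + 5.9K_p = 0 gives ζ = 9.4/(2√(5.9K_p)).
Setting ζ = 0.3169: √(5.9K_p) = 9.4/(2·0.3169) = 14.83, so K_p = 219.9/5.9 = 37.3.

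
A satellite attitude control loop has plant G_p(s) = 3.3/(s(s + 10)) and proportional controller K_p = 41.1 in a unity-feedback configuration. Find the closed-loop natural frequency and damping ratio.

1 + K_p·G_p(s) = 0 gives s² + 10s + 135.6 = 0.
Matching s² + 2ζω_n s + ω_n²: ω_n = √135.6 = 11.65 rad/s and 2ζω_n = 10, so ζ = 10/(2·11.65) = 0.429.

ω_n = 11.6 rad/s, ζ = 0.429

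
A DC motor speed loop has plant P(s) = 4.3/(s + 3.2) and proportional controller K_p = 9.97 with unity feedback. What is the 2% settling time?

Closed-loop transfer function: T(s) = K_p·P(s)/(1 + K_p·P(s)) = 42.87/(s + 3.2 + 42.87) = 42.87/(s + 46.07).
Time constant τ = 1/46.07 = 0.02171 s, so the 2% settling time is about 4τ = 0.0868 s.

T_s ≈ 0.0868 s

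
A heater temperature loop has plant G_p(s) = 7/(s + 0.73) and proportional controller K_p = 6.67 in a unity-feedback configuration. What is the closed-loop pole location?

Closed-loop transfer function: T(s) = K_p·G_p(s)/(1 + K_p·G_p(s)) = 46.69/(s + 0.73 + 46.69) = 46.69/(s + 47.42).
The closed-loop pole is at s = −47.42.

s = -47.42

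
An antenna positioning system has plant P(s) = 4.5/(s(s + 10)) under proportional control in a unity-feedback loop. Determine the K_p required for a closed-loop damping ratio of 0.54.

K_p = 19.1

Closed-loop characteristic equation: s² + 10s + K_p·4.5 = 0.
So ω_n = √(4.5K_p) and 2ζω_n = 10, giving ζ = 10/(2√(4.5K_p)).
Setting ζ = 0.54: √(4.5K_p) = 10/(2·0.54) = 9.259, so K_p = 85.73/4.5 = 19.1.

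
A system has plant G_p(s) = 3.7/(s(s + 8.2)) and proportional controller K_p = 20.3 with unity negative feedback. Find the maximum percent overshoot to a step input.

The closed-loop denominator s² + 8.2s + 75.11 gives ω_n = √75.11 = 8.667 and ζ = 8.2/(2ω_n) = 0.4731.
%OS = 100·exp(−πζ/√(1−ζ²)) = 100·exp(−π·0.4731/√0.7762) = 18.5%.

18.5%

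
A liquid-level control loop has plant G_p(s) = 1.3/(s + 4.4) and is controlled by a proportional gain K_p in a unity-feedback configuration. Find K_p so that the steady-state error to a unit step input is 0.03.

K_p = 109

Steady-state error for a unit step on this type-0 loop is 1/(1 + K_p·G_p(0)).
G_p(0) = 0.2955. Require 1/(1 + K_p·0.2955) = 0.03, so 1 + 0.2955·K_p = 33.33.
K_p = (33.33 − 1)/0.2955 = 109.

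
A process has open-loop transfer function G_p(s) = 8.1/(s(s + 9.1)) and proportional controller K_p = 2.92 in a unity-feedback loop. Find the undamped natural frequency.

The closed-loop denominator is s(s+9.1) + 2.92·8.1 = s² + 9.1s + 23.65.
So ω_n² = 23.65 ⇒ ω_n = 4.863 rad/s, and ζ = 9.1/(2ω_n) = 0.936.

ω_n = 4.86 rad/s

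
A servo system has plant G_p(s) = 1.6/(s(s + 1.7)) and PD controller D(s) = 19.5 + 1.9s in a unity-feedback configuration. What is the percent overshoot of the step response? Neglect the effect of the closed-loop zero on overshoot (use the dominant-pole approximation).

Forward path: (19.5 + 1.9s)·1.6/(s(s+1.7)). The closed-loop characteristic equation is s² + (1.7 + 1.6·1.9)s + 1.6·19.5 = 0.
That is s² + 4.74s + 31.2 = 0, so ω_n = 5.586 rad/s and ζ = 4.74/(2·5.586) = 0.4243.
%OS = 100·exp(−πζ/√(1−ζ²)) = 22.9%.

22.9%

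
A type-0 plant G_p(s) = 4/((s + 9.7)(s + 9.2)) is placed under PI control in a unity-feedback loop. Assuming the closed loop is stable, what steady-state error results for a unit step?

The PI controller's integrator makes the forward path type 1, so e_ss to a step is zero.

0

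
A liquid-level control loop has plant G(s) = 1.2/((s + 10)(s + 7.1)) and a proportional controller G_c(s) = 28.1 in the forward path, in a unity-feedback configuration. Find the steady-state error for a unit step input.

0.678

The loop is type 0. Static position error constant K_pos = G_c(0)·G(0) = 28.1·0.0169 = 0.4749.
Steady-state error to a unit step: e_ss = 1/(1+K_pos) = 1/1.475 = 0.678.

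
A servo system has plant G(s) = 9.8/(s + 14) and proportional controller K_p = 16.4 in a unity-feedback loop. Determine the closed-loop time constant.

τ = 0.00572 s

Closed-loop transfer function: T(s) = K_p·G(s)/(1 + K_p·G(s)) = 160.7/(s + 14 + 160.7) = 160.7/(s + 174.7).
Time constant τ = 1/174.7 = 0.00572 s.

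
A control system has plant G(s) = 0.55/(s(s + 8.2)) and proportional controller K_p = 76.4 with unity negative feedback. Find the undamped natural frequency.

1 + K_p·G(s) = 0 gives s² + 8.2s + 42.02 = 0.
Matching s² + 2ζω_n s + ω_n²: ω_n = √42.02 = 6.482 rad/s and 2ζω_n = 8.2, so ζ = 8.2/(2·6.482) = 0.632.

ω_n = 6.48 rad/s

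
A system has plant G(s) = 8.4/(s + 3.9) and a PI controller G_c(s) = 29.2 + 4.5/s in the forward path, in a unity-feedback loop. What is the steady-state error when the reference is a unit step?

0

The open loop G_c(s)G(s) has a pole at the origin (type 1), so the static position error constant is infinite and e_ss = 1/(1+∞) = 0.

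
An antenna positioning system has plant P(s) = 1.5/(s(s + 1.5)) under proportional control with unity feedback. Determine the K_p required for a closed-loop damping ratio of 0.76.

Closed-loop characteristic equation: s² + 1.5s + K_p·1.5 = 0.
So ω_n = √(1.5K_p) and 2ζω_n = 1.5, giving ζ = 1.5/(2√(1.5K_p)).
Setting ζ = 0.76: √(1.5K_p) = 1.5/(2·0.76) = 0.9868, so K_p = 0.9739/1.5 = 0.649.

K_p = 0.649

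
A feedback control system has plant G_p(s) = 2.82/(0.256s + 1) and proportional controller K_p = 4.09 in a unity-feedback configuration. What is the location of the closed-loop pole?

Closed loop: T(s) = K_p·G_p/(1+K_p·G_p) = 11.53/(0.256s + 1 + 11.53), with pole at s = −(1 + 11.53)/0.256 = −48.96.

s = -48.96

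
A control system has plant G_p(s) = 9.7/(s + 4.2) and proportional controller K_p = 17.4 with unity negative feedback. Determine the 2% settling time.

T_s ≈ 0.0231 s

Closed-loop transfer function: T(s) = K_p·G_p(s)/(1 + K_p·G_p(s)) = 168.8/(s + 4.2 + 168.8) = 168.8/(s + 173).
Time constant τ = 1/173 = 0.005781 s, so the 2% settling time is about 4τ = 0.0231 s.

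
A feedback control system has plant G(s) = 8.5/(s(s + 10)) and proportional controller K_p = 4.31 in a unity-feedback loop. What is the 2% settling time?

From 1 + K_pG(s) = 0: s² + 10s + 36.63 = 0 ⇒ ω_n = 6.053, ζ = 0.8261.
2% settling time T_s ≈ 4/(ζω_n) = 4/5 = 0.8 s.

T_s ≈ 0.8 s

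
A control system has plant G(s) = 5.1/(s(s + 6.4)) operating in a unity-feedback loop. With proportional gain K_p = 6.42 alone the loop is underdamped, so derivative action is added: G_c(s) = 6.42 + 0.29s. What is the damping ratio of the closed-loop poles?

Forward path: (6.42 + 0.29s)·5.1/(s(s+6.4)). The closed-loop characteristic equation is s² + (6.4 + 5.1·0.29)s + 5.1·6.42 = 0.
That is s² + 7.879s + 32.74 = 0, so ω_n = 5.722 rad/s and ζ = 7.879/(2·5.722) = 0.6885.

ζ = 0.688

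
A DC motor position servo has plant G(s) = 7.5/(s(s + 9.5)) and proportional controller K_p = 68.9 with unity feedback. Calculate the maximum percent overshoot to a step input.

Closed-loop characteristic equation: s² + 9.5s + 516.8 = 0, so ω_n = 22.73 rad/s and ζ = 9.5/(2·22.73) = 0.209.
%OS = 100·exp(−πζ/√(1−ζ²)) = 100·exp(−π·0.209/√0.9563) = 51.1%.

51.1%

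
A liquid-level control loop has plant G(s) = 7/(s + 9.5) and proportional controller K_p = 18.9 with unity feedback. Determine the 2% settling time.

Closed-loop transfer function: T(s) = K_p·G(s)/(1 + K_p·G(s)) = 132.3/(s + 9.5 + 132.3) = 132.3/(s + 141.8).
Time constant τ = 1/141.8 = 0.007052 s, so the 2% settling time is about 4τ = 0.0282 s.

T_s ≈ 0.0282 s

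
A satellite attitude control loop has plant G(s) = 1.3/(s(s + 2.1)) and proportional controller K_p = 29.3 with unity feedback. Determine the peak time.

The closed-loop denominator s² + 2.1s + 38.09 gives ω_n = √38.09 = 6.172 and ζ = 2.1/(2ω_n) = 0.1701.
Damped frequency ω_d = ω_n√(1−ζ²) = 6.082 rad/s, so peak time T_p = π/ω_d = 0.517 s.

T_p = 0.517 s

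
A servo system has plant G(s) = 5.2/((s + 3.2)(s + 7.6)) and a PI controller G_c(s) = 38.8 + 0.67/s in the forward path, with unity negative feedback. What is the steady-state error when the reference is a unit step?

The open loop G_c(s)G(s) has a pole at the origin (type 1), so the static position error constant is infinite and e_ss = 1/(1+∞) = 0.

0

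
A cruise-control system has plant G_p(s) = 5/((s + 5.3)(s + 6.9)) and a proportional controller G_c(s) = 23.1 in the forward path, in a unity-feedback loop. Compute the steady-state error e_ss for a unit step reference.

The loop is type 0. Static position error constant K_pos = G_c(0)·G_p(0) = 23.1·0.1367 = 3.158.
Steady-state error to a unit step: e_ss = 1/(1+K_pos) = 1/4.158 = 0.24.

0.24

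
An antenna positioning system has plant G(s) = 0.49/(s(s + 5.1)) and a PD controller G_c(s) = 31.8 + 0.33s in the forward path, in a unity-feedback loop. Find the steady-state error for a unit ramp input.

0.327

The loop has one pole at the origin (type 1). Velocity error constant K_v = lim_{s→0} s·G_c(s)G(s) = 31.8·0.49/5.1 = 3.055.
Steady-state error to a unit ramp: e_ss = 1/K_v = 0.327.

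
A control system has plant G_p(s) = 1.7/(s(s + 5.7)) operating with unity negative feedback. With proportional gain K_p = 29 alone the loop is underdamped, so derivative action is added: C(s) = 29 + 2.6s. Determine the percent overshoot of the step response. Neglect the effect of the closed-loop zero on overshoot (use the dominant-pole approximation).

3.82%

Forward path: (29 + 2.6s)·1.7/(s(s+5.7)). The closed-loop characteristic equation is s² + (5.7 + 1.7·2.6)s + 1.7·29 = 0.
That is s² + 10.12s + 49.3 = 0, so ω_n = 7.021 rad/s and ζ = 10.12/(2·7.021) = 0.7207.
%OS = 100·exp(−πζ/√(1−ζ²)) = 3.82%.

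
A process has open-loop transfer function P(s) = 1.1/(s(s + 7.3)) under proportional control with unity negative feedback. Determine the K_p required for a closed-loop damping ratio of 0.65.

Closed-loop characteristic equation: s² + 7.3s + K_p·1.1 = 0.
So ω_n = √(1.1K_p) and 2ζω_n = 7.3, giving ζ = 7.3/(2√(1.1K_p)).
Setting ζ = 0.65: √(1.1K_p) = 7.3/(2·0.65) = 5.615, so K_p = 31.53/1.1 = 28.7.

K_p = 28.7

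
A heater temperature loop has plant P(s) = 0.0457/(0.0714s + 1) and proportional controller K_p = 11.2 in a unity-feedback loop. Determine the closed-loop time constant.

τ = 0.0472 s

Closed loop: T(s) = K_p·P/(1+K_p·P) = 0.5118/(0.0714s + 1 + 0.5118), with pole at s = −(1 + 0.5118)/0.0714 = −21.17.
Closed-loop time constant τ = 1/21.17 = 0.0472 s.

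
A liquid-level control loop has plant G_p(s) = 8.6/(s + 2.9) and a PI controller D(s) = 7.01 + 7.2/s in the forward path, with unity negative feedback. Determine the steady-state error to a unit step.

The open loop D(s)G_p(s) has a pole at the origin (type 1), so the static position error constant is infinite and e_ss = 1/(1+∞) = 0.

0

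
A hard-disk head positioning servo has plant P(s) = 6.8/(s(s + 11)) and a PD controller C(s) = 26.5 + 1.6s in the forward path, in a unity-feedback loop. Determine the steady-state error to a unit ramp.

The loop has one pole at the origin (type 1). Velocity error constant K_v = lim_{s→0} s·C(s)P(s) = 26.5·6.8/11 = 16.38.
Steady-state error to a unit ramp: e_ss = 1/K_v = 0.061.

0.061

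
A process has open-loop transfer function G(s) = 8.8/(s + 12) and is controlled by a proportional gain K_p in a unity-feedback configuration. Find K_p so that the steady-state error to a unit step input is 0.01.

The loop is type 0, so e_ss(step) = 1/(1 + K_pos) with K_pos = K_p·G(0).
G(0) = 0.7333. Require 1/(1 + K_p·0.7333) = 0.01, so 1 + 0.7333·K_p = 100.
K_p = (100 − 1)/0.7333 = 135.

K_p = 135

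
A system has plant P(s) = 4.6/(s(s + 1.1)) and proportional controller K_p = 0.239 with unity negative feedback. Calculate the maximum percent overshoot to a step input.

14.4%

Closed-loop characteristic equation: s² + 1.1s + 1.099 = 0, so ω_n = 1.049 rad/s and ζ = 1.1/(2·1.049) = 0.5245.
%OS = 100·exp(−πζ/√(1−ζ²)) = 100·exp(−π·0.5245/√0.7248) = 14.4%.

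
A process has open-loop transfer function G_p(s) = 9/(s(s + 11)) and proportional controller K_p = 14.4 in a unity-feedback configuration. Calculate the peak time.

T_p = 0.315 s

Closed-loop characteristic equation: s² + 11s + 129.6 = 0, so ω_n = 11.38 rad/s and ζ = 11/(2·11.38) = 0.4831.
Damped frequency ω_d = ω_n√(1−ζ²) = 9.967 rad/s, so peak time T_p = π/ω_d = 0.315 s.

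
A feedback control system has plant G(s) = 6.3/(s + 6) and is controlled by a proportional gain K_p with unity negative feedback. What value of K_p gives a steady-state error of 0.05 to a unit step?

K_p = 18.1

Steady-state error for a unit step on this type-0 loop is 1/(1 + K_p·G(0)).
G(0) = 1.05. Require 1/(1 + K_p·1.05) = 0.05, so 1 + 1.05·K_p = 20.
K_p = (20 − 1)/1.05 = 18.1.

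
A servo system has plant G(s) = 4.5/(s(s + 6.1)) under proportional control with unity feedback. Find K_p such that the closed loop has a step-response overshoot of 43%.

From %OS = 100·exp(−πζ/√(1−ζ²)) = 43%, ζ = −ln(0.43)/√(π²+ln²(0.43)) = 0.2594.
Characteristic equation s² + 6.1s + 4.5K_p = 0 gives ζ = 6.1/(2√(4.5K_p)).
Setting ζ = 0.2594: √(4.5K_p) = 6.1/(2·0.2594) = 11.76, so K_p = 138.2/4.5 = 30.7.

K_p = 30.7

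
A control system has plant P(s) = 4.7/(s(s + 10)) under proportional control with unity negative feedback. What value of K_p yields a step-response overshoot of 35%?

From %OS = 100·exp(−πζ/√(1−ζ²)) = 35%, ζ = −ln(0.35)/√(π²+ln²(0.35)) = 0.3169.
Characteristic equation s² + 10s + 4.7K_p = 0 gives ζ = 10/(2√(4.7K_p)).
Setting ζ = 0.3169: √(4.7K_p) = 10/(2·0.3169) = 15.78, so K_p = 248.9/4.7 = 53.

K_p = 53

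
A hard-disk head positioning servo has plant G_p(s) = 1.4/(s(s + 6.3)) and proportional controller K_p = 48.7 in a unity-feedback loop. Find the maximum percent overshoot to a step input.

27.3%

The closed-loop denominator s² + 6.3s + 68.18 gives ω_n = √68.18 = 8.257 and ζ = 6.3/(2ω_n) = 0.3815.
%OS = 100·exp(−πζ/√(1−ζ²)) = 100·exp(−π·0.3815/√0.8545) = 27.3%.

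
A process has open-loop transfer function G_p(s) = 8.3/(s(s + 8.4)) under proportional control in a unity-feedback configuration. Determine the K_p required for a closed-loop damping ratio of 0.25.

K_p = 34

Closed-loop characteristic equation: s² + 8.4s + K_p·8.3 = 0.
So ω_n = √(8.3K_p) and 2ζω_n = 8.4, giving ζ = 8.4/(2√(8.3K_p)).
Setting ζ = 0.25: √(8.3K_p) = 8.4/(2·0.25) = 16.8, so K_p = 282.2/8.3 = 34.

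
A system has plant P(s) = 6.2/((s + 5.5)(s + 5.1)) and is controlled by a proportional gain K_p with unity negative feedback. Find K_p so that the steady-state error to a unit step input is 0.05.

For a type-0 loop with proportional control, e_ss = 1/(1 + K_p·P(0)).
P(0) = 0.221. Require 1/(1 + K_p·0.221) = 0.05, so 1 + 0.221·K_p = 20.
K_p = (20 − 1)/0.221 = 86.

K_p = 86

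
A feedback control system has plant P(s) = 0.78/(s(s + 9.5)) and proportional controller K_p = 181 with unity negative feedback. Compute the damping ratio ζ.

ζ = 0.4

1 + K_p·P(s) = 0 gives s² + 9.5s + 141.2 = 0.
So ω_n² = 141.2 ⇒ ω_n = 11.88 rad/s, and ζ = 9.5/(2ω_n) = 0.4.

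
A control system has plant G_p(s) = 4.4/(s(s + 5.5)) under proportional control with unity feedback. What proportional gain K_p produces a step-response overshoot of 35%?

From %OS = 100·exp(−πζ/√(1−ζ²)) = 35%, ζ = −ln(0.35)/√(π²+ln²(0.35)) = 0.3169.
Characteristic equation s² + 5.5s + 4.4K_p = 0 gives ζ = 5.5/(2√(4.4K_p)).
Setting ζ = 0.3169: √(4.4K_p) = 5.5/(2·0.3169) = 8.677, so K_p = 75.29/4.4 = 17.1.

K_p = 17.1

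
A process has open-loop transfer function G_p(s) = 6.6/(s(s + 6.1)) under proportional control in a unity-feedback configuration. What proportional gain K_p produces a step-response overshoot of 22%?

From %OS = 100·exp(−πζ/√(1−ζ²)) = 22%, ζ = −ln(0.22)/√(π²+ln²(0.22)) = 0.4342.
Characteristic equation s² + 6.1s + 6.6K_p = 0 gives ζ = 6.1/(2√(6.6K_p)).
Setting ζ = 0.4342: √(6.6K_p) = 6.1/(2·0.4342) = 7.025, so K_p = 49.35/6.6 = 7.48.

K_p = 7.48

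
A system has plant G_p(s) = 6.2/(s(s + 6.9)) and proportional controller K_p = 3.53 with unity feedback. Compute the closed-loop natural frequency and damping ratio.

With unity feedback the closed-loop characteristic equation is s² + 6.9s + 3.53·6.2 = s² + 6.9s + 21.89 = 0.
So ω_n² = 21.89 ⇒ ω_n = 4.678 rad/s, and ζ = 6.9/(2ω_n) = 0.737.

ω_n = 4.68 rad/s, ζ = 0.737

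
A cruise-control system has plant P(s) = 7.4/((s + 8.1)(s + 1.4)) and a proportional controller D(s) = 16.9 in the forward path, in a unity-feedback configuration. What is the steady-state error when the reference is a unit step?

0.0831

The loop is type 0. Static position error constant K_pos = D(0)·P(0) = 16.9·0.6526 = 11.03.
Steady-state error to a unit step: e_ss = 1/(1+K_pos) = 1/12.03 = 0.0831.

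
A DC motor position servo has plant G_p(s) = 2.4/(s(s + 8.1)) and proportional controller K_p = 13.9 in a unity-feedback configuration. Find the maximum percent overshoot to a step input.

4.55%

The closed-loop denominator s² + 8.1s + 33.36 gives ω_n = √33.36 = 5.776 and ζ = 8.1/(2ω_n) = 0.7012.
%OS = 100·exp(−πζ/√(1−ζ²)) = 100·exp(−π·0.7012/√0.5083) = 4.55%.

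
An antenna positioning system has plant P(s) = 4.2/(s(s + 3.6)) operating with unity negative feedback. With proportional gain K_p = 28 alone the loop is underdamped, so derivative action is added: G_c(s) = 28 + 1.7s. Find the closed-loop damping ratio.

Forward path: (28 + 1.7s)·4.2/(s(s+3.6)). The closed-loop characteristic equation is s² + (3.6 + 4.2·1.7)s + 4.2·28 = 0.
That is s² + 10.74s + 117.6 = 0, so ω_n = 10.84 rad/s and ζ = 10.74/(2·10.84) = 0.4952.

ζ = 0.495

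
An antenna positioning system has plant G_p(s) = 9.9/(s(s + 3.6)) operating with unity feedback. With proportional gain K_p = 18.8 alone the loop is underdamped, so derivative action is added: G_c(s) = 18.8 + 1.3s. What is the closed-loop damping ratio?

ζ = 0.604

Forward path: (18.8 + 1.3s)·9.9/(s(s+3.6)). The closed-loop characteristic equation is s² + (3.6 + 9.9·1.3)s + 9.9·18.8 = 0.
That is s² + 16.47s + 186.1 = 0, so ω_n = 13.64 rad/s and ζ = 16.47/(2·13.64) = 0.6036.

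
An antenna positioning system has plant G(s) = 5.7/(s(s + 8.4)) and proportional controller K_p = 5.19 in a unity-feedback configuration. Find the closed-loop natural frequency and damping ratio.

With unity feedback the closed-loop characteristic equation is s² + 8.4s + 5.19·5.7 = s² + 8.4s + 29.58 = 0.
Matching s² + 2ζω_n s + ω_n²: ω_n = √29.58 = 5.439 rad/s and 2ζω_n = 8.4, so ζ = 8.4/(2·5.439) = 0.772.

ω_n = 5.44 rad/s, ζ = 0.772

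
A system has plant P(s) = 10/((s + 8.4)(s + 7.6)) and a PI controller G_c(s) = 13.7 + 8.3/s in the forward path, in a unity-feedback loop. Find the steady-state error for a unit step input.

The open loop G_c(s)P(s) has a pole at the origin (type 1), so the static position error constant is infinite and e_ss = 1/(1+∞) = 0.

0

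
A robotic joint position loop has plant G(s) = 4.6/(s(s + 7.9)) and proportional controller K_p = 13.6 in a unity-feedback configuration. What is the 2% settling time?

The closed-loop denominator s² + 7.9s + 62.56 gives ω_n = √62.56 = 7.909 and ζ = 7.9/(2ω_n) = 0.4994.
2% settling time T_s ≈ 4/(ζω_n) = 4/3.95 = 1.01 s.

T_s ≈ 1.01 s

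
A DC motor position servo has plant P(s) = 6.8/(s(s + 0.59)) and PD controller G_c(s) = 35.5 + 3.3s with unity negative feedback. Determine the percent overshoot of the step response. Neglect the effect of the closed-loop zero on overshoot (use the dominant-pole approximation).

3.12%

Forward path: (35.5 + 3.3s)·6.8/(s(s+0.59)). The closed-loop characteristic equation is s² + (0.59 + 6.8·3.3)s + 6.8·35.5 = 0.
That is s² + 23.03s + 241.4 = 0, so ω_n = 15.54 rad/s and ζ = 23.03/(2·15.54) = 0.7411.
%OS = 100·exp(−πζ/√(1−ζ²)) = 3.12%.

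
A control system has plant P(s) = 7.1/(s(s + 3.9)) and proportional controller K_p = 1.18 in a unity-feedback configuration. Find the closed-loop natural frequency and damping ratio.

ω_n = 2.89 rad/s, ζ = 0.674

With unity feedback the closed-loop characteristic equation is s² + 3.9s + 1.18·7.1 = s² + 3.9s + 8.378 = 0.
Matching s² + 2ζω_n s + ω_n²: ω_n = √8.378 = 2.894 rad/s and 2ζω_n = 3.9, so ζ = 3.9/(2·2.894) = 0.674.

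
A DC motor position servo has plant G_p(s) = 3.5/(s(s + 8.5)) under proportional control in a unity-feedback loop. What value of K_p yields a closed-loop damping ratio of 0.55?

Closed-loop characteristic equation: s² + 8.5s + K_p·3.5 = 0.
So ω_n = √(3.5K_p) and 2ζω_n = 8.5, giving ζ = 8.5/(2√(3.5K_p)).
Setting ζ = 0.55: √(3.5K_p) = 8.5/(2·0.55) = 7.727, so K_p = 59.71/3.5 = 17.1.

K_p = 17.1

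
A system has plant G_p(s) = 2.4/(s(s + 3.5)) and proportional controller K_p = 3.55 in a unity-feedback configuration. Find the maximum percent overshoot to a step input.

The closed-loop denominator s² + 3.5s + 8.52 gives ω_n = √8.52 = 2.919 and ζ = 3.5/(2ω_n) = 0.5995.
%OS = 100·exp(−πζ/√(1−ζ²)) = 100·exp(−π·0.5995/√0.6406) = 9.5%.

9.5%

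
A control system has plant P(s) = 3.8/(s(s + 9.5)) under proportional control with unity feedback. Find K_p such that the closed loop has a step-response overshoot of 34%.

From %OS = 100·exp(−πζ/√(1−ζ²)) = 34%, ζ = −ln(0.34)/√(π²+ln²(0.34)) = 0.3248.
Characteristic equation s² + 9.5s + 3.8K_p = 0 gives ζ = 9.5/(2√(3.8K_p)).
Setting ζ = 0.3248: √(3.8K_p) = 9.5/(2·0.3248) = 14.63, so K_p = 213.9/3.8 = 56.3.

K_p = 56.3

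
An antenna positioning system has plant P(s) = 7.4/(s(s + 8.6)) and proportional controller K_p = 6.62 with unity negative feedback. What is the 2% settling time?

T_s ≈ 0.93 s

From 1 + K_pP(s) = 0: s² + 8.6s + 48.99 = 0 ⇒ ω_n = 6.999, ζ = 0.6144.
2% settling time T_s ≈ 4/(ζω_n) = 4/4.3 = 0.93 s.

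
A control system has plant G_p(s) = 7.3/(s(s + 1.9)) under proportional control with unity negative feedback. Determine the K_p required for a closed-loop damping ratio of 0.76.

K_p = 0.214

Closed-loop characteristic equation: s² + 1.9s + K_p·7.3 = 0.
So ω_n = √(7.3K_p) and 2ζω_n = 1.9, giving ζ = 1.9/(2√(7.3K_p)).
Setting ζ = 0.76: √(7.3K_p) = 1.9/(2·0.76) = 1.25, so K_p = 1.562/7.3 = 0.214.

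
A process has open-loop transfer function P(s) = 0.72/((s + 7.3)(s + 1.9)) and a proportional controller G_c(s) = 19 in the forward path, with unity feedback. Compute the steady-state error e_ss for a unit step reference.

0.503

The loop is type 0. Static position error constant K_pos = G_c(0)·P(0) = 19·0.05191 = 0.9863.
Steady-state error to a unit step: e_ss = 1/(1+K_pos) = 1/1.986 = 0.503.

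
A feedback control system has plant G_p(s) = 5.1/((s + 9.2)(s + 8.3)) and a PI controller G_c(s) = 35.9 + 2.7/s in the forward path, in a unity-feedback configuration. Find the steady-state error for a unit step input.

0

The open loop G_c(s)G_p(s) has a pole at the origin (type 1), so the static position error constant is infinite and e_ss = 1/(1+∞) = 0.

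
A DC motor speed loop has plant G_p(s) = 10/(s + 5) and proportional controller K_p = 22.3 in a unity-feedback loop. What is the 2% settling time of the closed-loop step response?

Closed-loop transfer function: T(s) = K_p·G_p(s)/(1 + K_p·G_p(s)) = 223/(s + 5 + 223) = 223/(s + 228).
Time constant τ = 1/228 = 0.004386 s, so the 2% settling time is about 4τ = 0.0175 s.

T_s ≈ 0.0175 s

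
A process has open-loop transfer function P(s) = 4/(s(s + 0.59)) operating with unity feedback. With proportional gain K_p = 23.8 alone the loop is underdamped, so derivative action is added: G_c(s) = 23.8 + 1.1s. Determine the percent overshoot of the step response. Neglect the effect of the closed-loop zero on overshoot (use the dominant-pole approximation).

43.6%

Forward path: (23.8 + 1.1s)·4/(s(s+0.59)). The closed-loop characteristic equation is s² + (0.59 + 4·1.1)s + 4·23.8 = 0.
That is s² + 4.99s + 95.2 = 0, so ω_n = 9.757 rad/s and ζ = 4.99/(2·9.757) = 0.2557.
%OS = 100·exp(−πζ/√(1−ζ²)) = 43.6%.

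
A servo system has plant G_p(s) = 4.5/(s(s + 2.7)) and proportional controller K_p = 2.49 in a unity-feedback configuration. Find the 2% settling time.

T_s ≈ 2.96 s

From 1 + K_pG_p(s) = 0: s² + 2.7s + 11.21 = 0 ⇒ ω_n = 3.347, ζ = 0.4033.
2% settling time T_s ≈ 4/(ζω_n) = 4/1.35 = 2.96 s.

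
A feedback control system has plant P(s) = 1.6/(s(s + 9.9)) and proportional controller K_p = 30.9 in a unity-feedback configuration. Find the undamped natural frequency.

The closed-loop denominator is s(s+9.9) + 30.9·1.6 = s² + 9.9s + 49.44.
So ω_n² = 49.44 ⇒ ω_n = 7.031 rad/s, and ζ = 9.9/(2ω_n) = 0.704.

ω_n = 7.03 rad/s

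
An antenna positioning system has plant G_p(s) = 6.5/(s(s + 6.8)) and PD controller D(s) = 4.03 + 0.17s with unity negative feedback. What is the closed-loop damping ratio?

Forward path: (4.03 + 0.17s)·6.5/(s(s+6.8)). The closed-loop characteristic equation is s² + (6.8 + 6.5·0.17)s + 6.5·4.03 = 0.
That is s² + 7.905s + 26.2 = 0, so ω_n = 5.118 rad/s and ζ = 7.905/(2·5.118) = 0.7723.

ζ = 0.772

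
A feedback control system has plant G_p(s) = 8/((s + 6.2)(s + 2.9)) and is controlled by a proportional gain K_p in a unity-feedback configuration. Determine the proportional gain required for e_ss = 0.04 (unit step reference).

K_p = 53.9

For a type-0 loop with proportional control, e_ss = 1/(1 + K_p·G_p(0)).
G_p(0) = 0.4449. Require 1/(1 + K_p·0.4449) = 0.04, so 1 + 0.4449·K_p = 25.
K_p = (25 − 1)/0.4449 = 53.9.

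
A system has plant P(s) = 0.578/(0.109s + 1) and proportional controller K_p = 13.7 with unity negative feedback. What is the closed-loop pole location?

Closed loop: T(s) = K_p·P/(1+K_p·P) = 7.919/(0.109s + 1 + 7.919), with pole at s = −(1 + 7.919)/0.109 = −81.82.

s = -81.82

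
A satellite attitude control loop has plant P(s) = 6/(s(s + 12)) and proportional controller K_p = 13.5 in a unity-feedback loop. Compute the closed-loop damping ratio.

With unity feedback the closed-loop characteristic equation is s² + 12s + 13.5·6 = s² + 12s + 81 = 0.
Matching s² + 2ζω_n s + ω_n²: ω_n = √81 = 9 rad/s and 2ζω_n = 12, so ζ = 12/(2·9) = 0.667.

ζ = 0.667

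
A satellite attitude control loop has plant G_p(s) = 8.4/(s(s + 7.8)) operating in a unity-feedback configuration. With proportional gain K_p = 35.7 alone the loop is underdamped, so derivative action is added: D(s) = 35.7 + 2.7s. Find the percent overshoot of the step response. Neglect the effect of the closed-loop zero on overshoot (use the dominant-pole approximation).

Forward path: (35.7 + 2.7s)·8.4/(s(s+7.8)). The closed-loop characteristic equation is s² + (7.8 + 8.4·2.7)s + 8.4·35.7 = 0.
That is s² + 30.48s + 299.9 = 0, so ω_n = 17.32 rad/s and ζ = 30.48/(2·17.32) = 0.8801.
%OS = 100·exp(−πζ/√(1−ζ²)) = 0.296%.

0.296%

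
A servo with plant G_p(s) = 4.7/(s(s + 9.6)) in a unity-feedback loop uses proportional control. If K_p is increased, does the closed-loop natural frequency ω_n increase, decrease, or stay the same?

ω_n = √(4.7·K_p), which grows with K_p.

increase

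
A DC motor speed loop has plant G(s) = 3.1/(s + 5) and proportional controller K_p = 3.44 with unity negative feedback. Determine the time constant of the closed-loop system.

τ = 0.0638 s

Closed-loop transfer function: T(s) = K_p·G(s)/(1 + K_p·G(s)) = 10.66/(s + 5 + 10.66) = 10.66/(s + 15.66).
Time constant τ = 1/15.66 = 0.0638 s.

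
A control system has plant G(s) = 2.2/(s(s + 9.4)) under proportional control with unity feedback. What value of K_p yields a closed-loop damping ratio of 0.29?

K_p = 119

Closed-loop characteristic equation: s² + 9.4s + K_p·2.2 = 0.
So ω_n = √(2.2K_p) and 2ζω_n = 9.4, giving ζ = 9.4/(2√(2.2K_p)).
Setting ζ = 0.29: √(2.2K_p) = 9.4/(2·0.29) = 16.21, so K_p = 262.7/2.2 = 119.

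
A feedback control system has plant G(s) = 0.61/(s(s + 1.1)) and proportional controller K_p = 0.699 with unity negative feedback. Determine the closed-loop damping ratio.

ζ = 0.842

The closed-loop denominator is s(s+1.1) + 0.699·0.61 = s² + 1.1s + 0.4264.
So ω_n² = 0.4264 ⇒ ω_n = 0.653 rad/s, and ζ = 1.1/(2ω_n) = 0.842.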